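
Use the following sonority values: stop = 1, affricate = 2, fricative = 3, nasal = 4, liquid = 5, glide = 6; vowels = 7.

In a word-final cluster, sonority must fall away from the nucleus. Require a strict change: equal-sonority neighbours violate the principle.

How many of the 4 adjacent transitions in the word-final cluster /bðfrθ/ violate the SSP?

/b/: stop = 1.
/ð/: fricative = 3.
/f/: fricative = 3.
/r/: liquid = 5.
/θ/: fricative = 3.
/b/→/ð/: 1→3 (does not fall) — violation.
/ð/→/f/: 3→3 (plateau) — violation.
/f/→/r/: 3→5 (does not fall) — violation.
/r/→/θ/: 5→3 (falls) — ok.

3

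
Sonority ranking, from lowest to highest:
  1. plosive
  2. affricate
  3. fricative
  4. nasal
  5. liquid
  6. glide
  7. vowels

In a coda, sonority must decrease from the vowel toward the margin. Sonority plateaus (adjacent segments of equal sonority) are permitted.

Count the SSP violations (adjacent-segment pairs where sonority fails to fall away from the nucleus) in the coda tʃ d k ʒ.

/tʃ/: affricate = 2.
/d/: plosive = 1.
/k/: plosive = 1.
/ʒ/: fricative = 3.
/tʃ/→/d/: 2→1 (falls) — ok.
/d/→/k/: 1→1 (plateau, allowed) — ok.
/k/→/ʒ/: 1→3 (does not fall) — violation.

1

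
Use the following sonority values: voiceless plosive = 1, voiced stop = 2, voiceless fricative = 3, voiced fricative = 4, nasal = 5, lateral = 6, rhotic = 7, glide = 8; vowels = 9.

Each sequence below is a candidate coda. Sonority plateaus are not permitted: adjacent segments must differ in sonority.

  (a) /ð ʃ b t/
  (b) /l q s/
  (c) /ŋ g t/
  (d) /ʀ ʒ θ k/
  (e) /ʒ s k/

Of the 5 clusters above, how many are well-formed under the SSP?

4

(a) /ð ʃ b t/: profile 4-3-2-1 — obeys.
(b) /l q s/: profile 6-1-3 — violates.
(c) /ŋ g t/: profile 5-2-1 — obeys.
(d) /ʀ ʒ θ k/: profile 7-4-3-1 — obeys.
(e) /ʒ s k/: profile 4-3-1 — obeys.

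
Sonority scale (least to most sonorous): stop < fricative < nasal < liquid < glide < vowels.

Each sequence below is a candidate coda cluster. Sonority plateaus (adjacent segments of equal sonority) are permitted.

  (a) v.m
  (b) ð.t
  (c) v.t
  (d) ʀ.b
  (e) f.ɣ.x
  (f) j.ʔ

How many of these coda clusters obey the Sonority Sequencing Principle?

5

(a) v.m: profile 2-3 — violates.
(b) ð.t: profile 2-1 — obeys.
(c) v.t: profile 2-1 — obeys.
(d) ʀ.b: profile 4-1 — obeys.
(e) f.ɣ.x: profile 2-2-2 — obeys.
(f) j.ʔ: profile 5-1 — obeys.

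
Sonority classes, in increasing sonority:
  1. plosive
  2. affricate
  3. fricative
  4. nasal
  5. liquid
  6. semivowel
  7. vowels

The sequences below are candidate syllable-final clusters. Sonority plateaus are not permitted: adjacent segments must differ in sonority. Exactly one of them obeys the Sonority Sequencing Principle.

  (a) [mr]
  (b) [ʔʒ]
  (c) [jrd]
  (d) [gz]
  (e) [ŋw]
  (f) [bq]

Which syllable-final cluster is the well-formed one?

c

(a) 4-5 → violates
(b) 1-3 → violates
(c) 6-5-1 → obeys
(d) 1-3 → violates
(e) 4-6 → violates
(f) 1-1 → violates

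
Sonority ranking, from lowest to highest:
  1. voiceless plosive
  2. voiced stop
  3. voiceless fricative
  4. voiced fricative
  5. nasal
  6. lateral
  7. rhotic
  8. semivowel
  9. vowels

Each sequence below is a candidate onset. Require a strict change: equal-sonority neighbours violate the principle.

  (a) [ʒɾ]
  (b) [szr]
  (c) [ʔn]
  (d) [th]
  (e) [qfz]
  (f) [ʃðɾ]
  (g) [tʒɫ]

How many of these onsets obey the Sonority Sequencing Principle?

(a) sonority 4-7: well-formed.
(b) sonority 3-4-7: well-formed.
(c) sonority 1-5: well-formed.
(d) sonority 1-3: well-formed.
(e) sonority 1-3-4: well-formed.
(f) sonority 3-4-7: well-formed.
(g) sonority 1-4-6: well-formed.

7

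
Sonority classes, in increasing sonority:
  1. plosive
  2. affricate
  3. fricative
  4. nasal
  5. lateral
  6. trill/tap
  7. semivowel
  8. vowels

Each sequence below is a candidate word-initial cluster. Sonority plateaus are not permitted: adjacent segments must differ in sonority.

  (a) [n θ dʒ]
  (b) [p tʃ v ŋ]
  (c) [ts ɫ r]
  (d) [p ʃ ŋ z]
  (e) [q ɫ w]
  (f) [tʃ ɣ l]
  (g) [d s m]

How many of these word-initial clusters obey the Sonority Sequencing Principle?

(a) [n θ dʒ]: profile 4-3-2 — violates.
(b) [p tʃ v ŋ]: profile 1-2-3-4 — obeys.
(c) [ts ɫ r]: profile 2-5-6 — obeys.
(d) [p ʃ ŋ z]: profile 1-3-4-3 — violates.
(e) [q ɫ w]: profile 1-5-7 — obeys.
(f) [tʃ ɣ l]: profile 2-3-5 — obeys.
(g) [d s m]: profile 1-3-4 — obeys.

5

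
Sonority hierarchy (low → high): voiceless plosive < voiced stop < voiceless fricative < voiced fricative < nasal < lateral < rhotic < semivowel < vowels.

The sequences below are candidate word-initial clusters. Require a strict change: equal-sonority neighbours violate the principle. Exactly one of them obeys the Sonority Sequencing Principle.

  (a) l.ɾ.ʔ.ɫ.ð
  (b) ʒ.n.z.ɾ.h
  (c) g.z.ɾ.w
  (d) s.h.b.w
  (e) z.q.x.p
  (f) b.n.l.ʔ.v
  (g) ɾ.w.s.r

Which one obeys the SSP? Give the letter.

(a) l.ɾ.ʔ.ɫ.ð: profile 6-7-1-6-4 — violates.
(b) ʒ.n.z.ɾ.h: profile 4-5-4-7-3 — violates.
(c) g.z.ɾ.w: profile 2-4-7-8 — obeys.
(d) s.h.b.w: profile 3-3-2-8 — violates.
(e) z.q.x.p: profile 4-1-3-1 — violates.
(f) b.n.l.ʔ.v: profile 2-5-6-1-4 — violates.
(g) ɾ.w.s.r: profile 7-8-3-7 — violates.

c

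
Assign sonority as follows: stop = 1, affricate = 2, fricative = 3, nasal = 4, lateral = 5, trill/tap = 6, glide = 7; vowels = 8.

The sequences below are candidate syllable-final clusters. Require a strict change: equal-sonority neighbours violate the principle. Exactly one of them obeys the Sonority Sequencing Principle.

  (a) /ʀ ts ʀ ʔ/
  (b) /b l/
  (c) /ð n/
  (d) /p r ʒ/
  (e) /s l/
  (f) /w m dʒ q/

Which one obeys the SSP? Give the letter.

(a) /ʀ ts ʀ ʔ/: profile 6-2-6-1 — violates.
(b) /b l/: profile 1-5 — violates.
(c) /ð n/: profile 3-4 — violates.
(d) /p r ʒ/: profile 1-6-3 — violates.
(e) /s l/: profile 3-5 — violates.
(f) /w m dʒ q/: profile 7-4-2-1 — obeys.

f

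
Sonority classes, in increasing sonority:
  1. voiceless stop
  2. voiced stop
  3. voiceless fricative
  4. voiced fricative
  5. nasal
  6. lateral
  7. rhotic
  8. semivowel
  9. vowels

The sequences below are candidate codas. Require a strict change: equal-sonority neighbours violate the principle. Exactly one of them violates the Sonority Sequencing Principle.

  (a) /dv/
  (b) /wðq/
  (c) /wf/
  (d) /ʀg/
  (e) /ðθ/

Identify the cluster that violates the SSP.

(a) sonority 2-4: ill-formed.
(b) sonority 8-4-1: well-formed.
(c) sonority 8-3: well-formed.
(d) sonority 7-2: well-formed.
(e) sonority 4-3: well-formed.

a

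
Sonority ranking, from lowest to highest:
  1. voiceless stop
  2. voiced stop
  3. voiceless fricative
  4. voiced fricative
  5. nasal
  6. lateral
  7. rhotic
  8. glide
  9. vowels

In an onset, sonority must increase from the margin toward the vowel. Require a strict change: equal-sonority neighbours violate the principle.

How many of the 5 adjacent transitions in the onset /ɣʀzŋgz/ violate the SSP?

2

/ɣ/ — voiced fricative, sonority 4.
/ʀ/ — rhotic, sonority 7.
/z/ — voiced fricative, sonority 4.
/ŋ/ — nasal, sonority 5.
/g/ — voiced stop, sonority 2.
/z/ — voiced fricative, sonority 4.
/ɣ/→/ʀ/: 4→7 (rises) — ok.
/ʀ/→/z/: 7→4 (does not rise) — violation.
/z/→/ŋ/: 4→5 (rises) — ok.
/ŋ/→/g/: 5→2 (does not rise) — violation.
/g/→/z/: 2→4 (rises) — ok.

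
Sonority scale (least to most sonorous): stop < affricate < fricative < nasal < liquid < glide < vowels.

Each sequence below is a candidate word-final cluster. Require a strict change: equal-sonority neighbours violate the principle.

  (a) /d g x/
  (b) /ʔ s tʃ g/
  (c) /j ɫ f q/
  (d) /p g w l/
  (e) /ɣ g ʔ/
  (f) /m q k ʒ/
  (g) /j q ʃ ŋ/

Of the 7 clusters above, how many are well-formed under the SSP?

1

(a) /d g x/: profile 1-1-3 — violates.
(b) /ʔ s tʃ g/: profile 1-3-2-1 — violates.
(c) /j ɫ f q/: profile 6-5-3-1 — obeys.
(d) /p g w l/: profile 1-1-6-5 — violates.
(e) /ɣ g ʔ/: profile 3-1-1 — violates.
(f) /m q k ʒ/: profile 4-1-1-3 — violates.
(g) /j q ʃ ŋ/: profile 6-1-3-4 — violates.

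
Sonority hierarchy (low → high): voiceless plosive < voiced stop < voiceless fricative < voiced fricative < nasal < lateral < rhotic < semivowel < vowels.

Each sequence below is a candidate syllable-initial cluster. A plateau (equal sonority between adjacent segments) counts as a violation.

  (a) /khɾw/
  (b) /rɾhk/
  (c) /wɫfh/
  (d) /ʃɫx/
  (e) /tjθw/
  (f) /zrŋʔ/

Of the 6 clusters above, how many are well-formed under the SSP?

1

(a) /khɾw/: profile 1-3-7-8 — obeys.
(b) /rɾhk/: profile 7-7-3-1 — violates.
(c) /wɫfh/: profile 8-6-3-3 — violates.
(d) /ʃɫx/: profile 3-6-3 — violates.
(e) /tjθw/: profile 1-8-3-8 — violates.
(f) /zrŋʔ/: profile 4-7-5-1 — violates.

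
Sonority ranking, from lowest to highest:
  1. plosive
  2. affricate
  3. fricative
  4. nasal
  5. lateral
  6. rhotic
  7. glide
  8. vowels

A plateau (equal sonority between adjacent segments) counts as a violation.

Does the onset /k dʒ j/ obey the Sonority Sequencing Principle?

yes

/k/: plosive = 1.
/dʒ/: affricate = 2.
/j/: glide = 7.
The profile 1-2-7 strictly rises, so the onset satisfies the SSP.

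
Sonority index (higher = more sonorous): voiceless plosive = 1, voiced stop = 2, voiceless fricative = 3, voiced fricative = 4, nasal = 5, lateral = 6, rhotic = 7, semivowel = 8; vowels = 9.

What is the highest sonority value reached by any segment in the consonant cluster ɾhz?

/ɾ/ is a rhotic (sonority 7).
/h/ is a voiceless fricative (sonority 3).
/z/ is a voiced fricative (sonority 4).
The maximum is 7.

7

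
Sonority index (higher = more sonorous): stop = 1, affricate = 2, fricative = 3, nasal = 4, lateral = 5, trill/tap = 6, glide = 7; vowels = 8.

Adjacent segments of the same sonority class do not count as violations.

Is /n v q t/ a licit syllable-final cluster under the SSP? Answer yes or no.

yes

/n/ — nasal, sonority 4.
/v/ — fricative, sonority 3.
/q/ — stop, sonority 1.
/t/ — stop, sonority 1.
The profile 4-3-1-1 is non-increasing (plateaus allowed), so the syllable-final cluster satisfies the SSP.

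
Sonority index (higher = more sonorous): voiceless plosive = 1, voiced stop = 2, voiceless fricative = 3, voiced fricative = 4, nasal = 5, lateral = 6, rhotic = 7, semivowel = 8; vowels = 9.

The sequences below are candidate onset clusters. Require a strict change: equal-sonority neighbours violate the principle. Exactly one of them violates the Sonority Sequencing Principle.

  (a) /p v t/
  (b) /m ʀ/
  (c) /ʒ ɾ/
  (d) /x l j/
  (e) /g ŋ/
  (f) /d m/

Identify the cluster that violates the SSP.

a

(a) /p v t/: profile 1-4-1 — violates.
(b) /m ʀ/: profile 5-7 — obeys.
(c) /ʒ ɾ/: profile 4-7 — obeys.
(d) /x l j/: profile 3-6-8 — obeys.
(e) /g ŋ/: profile 2-5 — obeys.
(f) /d m/: profile 2-5 — obeys.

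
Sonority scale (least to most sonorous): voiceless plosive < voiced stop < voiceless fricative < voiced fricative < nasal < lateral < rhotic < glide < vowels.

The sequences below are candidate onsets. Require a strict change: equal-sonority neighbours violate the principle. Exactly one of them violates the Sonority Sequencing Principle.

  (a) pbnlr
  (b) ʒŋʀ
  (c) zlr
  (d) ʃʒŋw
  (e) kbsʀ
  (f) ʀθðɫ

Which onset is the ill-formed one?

f

(a) sonority 1-2-5-6-7: well-formed.
(b) sonority 4-5-7: well-formed.
(c) sonority 4-6-7: well-formed.
(d) sonority 3-4-5-8: well-formed.
(e) sonority 1-2-3-7: well-formed.
(f) sonority 7-3-4-6: ill-formed.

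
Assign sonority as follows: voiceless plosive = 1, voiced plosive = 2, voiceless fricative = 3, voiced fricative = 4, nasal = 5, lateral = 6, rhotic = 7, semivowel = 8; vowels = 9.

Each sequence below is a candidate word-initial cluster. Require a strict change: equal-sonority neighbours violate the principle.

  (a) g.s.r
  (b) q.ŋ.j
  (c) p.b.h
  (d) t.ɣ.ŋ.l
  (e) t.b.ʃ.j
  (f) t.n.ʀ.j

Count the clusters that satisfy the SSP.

(a) g.s.r: profile 2-3-7 — obeys.
(b) q.ŋ.j: profile 1-5-8 — obeys.
(c) p.b.h: profile 1-2-3 — obeys.
(d) t.ɣ.ŋ.l: profile 1-4-5-6 — obeys.
(e) t.b.ʃ.j: profile 1-2-3-8 — obeys.
(f) t.n.ʀ.j: profile 1-5-7-8 — obeys.

6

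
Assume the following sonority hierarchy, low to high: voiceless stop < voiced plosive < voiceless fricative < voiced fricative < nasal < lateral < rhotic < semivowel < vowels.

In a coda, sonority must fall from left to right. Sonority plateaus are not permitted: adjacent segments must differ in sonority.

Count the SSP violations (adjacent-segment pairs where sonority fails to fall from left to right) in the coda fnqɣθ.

2

/f/ — voiceless fricative, sonority 3.
/n/ — nasal, sonority 5.
/q/ — voiceless stop, sonority 1.
/ɣ/ — voiced fricative, sonority 4.
/θ/ — voiceless fricative, sonority 3.
/f/→/n/: 3→5 (does not fall) — violation.
/n/→/q/: 5→1 (falls) — ok.
/q/→/ɣ/: 1→4 (does not fall) — violation.
/ɣ/→/θ/: 4→3 (falls) — ok.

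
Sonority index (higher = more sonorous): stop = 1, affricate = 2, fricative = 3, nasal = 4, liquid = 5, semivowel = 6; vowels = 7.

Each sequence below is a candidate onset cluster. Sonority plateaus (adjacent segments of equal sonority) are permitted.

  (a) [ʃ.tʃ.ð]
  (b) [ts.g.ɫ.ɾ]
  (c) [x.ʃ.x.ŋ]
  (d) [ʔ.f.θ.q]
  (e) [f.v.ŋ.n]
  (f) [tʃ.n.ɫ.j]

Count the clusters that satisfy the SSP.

(a) 3-2-3 → violates
(b) 2-1-5-5 → violates
(c) 3-3-3-4 → obeys
(d) 1-3-3-1 → violates
(e) 3-3-4-4 → obeys
(f) 2-4-5-6 → obeys

3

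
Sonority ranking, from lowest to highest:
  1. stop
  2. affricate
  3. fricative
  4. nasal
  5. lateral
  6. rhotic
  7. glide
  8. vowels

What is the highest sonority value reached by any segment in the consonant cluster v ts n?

/v/: fricative = 3.
/ts/: affricate = 2.
/n/: nasal = 4.
The maximum is 4.

4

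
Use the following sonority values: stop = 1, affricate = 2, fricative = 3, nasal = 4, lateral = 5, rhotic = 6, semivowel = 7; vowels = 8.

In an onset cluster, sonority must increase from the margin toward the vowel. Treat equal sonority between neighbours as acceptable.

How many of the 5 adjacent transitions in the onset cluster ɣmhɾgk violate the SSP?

/ɣ/: fricative = 3.
/m/: nasal = 4.
/h/: fricative = 3.
/ɾ/: rhotic = 6.
/g/: stop = 1.
/k/: stop = 1.
/ɣ/→/m/: 3→4 (rises) — ok.
/m/→/h/: 4→3 (does not rise) — violation.
/h/→/ɾ/: 3→6 (rises) — ok.
/ɾ/→/g/: 6→1 (does not rise) — violation.
/g/→/k/: 1→1 (plateau, allowed) — ok.

2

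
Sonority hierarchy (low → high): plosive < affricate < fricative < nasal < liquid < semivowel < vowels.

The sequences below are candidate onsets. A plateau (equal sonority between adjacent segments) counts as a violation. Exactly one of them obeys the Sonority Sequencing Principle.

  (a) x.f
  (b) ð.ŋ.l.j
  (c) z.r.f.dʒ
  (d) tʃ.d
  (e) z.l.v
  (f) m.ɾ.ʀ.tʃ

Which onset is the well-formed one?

b

(a) sonority 3-3: ill-formed.
(b) sonority 3-4-5-6: well-formed.
(c) sonority 3-5-3-2: ill-formed.
(d) sonority 2-1: ill-formed.
(e) sonority 3-5-3: ill-formed.
(f) sonority 4-5-5-2: ill-formed.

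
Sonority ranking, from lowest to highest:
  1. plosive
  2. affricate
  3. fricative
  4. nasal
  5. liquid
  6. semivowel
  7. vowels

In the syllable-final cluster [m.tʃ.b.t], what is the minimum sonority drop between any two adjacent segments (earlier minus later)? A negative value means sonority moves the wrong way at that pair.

0

/m/ is a nasal (sonority 4).
/tʃ/ is an affricate (sonority 2).
/b/ is a plosive (sonority 1).
/t/ is a plosive (sonority 1).
/m/→/tʃ/: change +2.
/tʃ/→/b/: change +1.
/b/→/t/: change +0.
Minimum = 0.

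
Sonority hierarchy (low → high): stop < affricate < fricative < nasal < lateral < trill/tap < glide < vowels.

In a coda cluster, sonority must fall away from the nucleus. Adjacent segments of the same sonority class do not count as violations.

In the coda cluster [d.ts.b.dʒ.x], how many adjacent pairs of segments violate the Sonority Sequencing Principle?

/d/ — stop, sonority 1.
/ts/ — affricate, sonority 2.
/b/ — stop, sonority 1.
/dʒ/ — affricate, sonority 2.
/x/ — fricative, sonority 3.
/d/→/ts/: 1→2 (does not fall) — violation.
/ts/→/b/: 2→1 (falls) — ok.
/b/→/dʒ/: 1→2 (does not fall) — violation.
/dʒ/→/x/: 2→3 (does not fall) — violation.

3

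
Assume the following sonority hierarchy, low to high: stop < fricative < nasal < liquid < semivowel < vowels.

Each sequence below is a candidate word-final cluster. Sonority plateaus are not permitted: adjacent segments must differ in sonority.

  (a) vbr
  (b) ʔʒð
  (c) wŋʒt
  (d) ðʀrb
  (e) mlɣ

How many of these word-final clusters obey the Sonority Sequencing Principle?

(a) 2-1-4 → violates
(b) 1-2-2 → violates
(c) 5-3-2-1 → obeys
(d) 2-4-4-1 → violates
(e) 3-4-2 → violates

1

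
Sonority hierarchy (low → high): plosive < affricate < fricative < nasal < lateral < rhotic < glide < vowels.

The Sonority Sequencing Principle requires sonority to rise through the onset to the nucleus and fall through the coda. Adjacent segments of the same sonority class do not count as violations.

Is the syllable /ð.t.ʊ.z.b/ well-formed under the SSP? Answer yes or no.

Onset: /ð/ is a fricative (sonority 3), /t/ is a plosive (sonority 1); then the nucleus /ʊ/ (sonority 8).
Onset profile 3-1-8 — does not rise throughout.
Coda: /z/ is a fricative (sonority 3), /b/ is a plosive (sonority 1).
Coda profile 8-3-1 — falls from the nucleus.

no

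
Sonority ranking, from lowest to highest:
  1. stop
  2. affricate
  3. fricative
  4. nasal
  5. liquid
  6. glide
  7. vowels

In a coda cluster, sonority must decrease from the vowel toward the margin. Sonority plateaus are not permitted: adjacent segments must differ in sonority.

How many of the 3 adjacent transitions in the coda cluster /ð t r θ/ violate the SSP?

/ð/ — fricative, sonority 3.
/t/ — stop, sonority 1.
/r/ — liquid, sonority 5.
/θ/ — fricative, sonority 3.
/ð/→/t/: 3→1 (falls) — ok.
/t/→/r/: 1→5 (does not fall) — violation.
/r/→/θ/: 5→3 (falls) — ok.

1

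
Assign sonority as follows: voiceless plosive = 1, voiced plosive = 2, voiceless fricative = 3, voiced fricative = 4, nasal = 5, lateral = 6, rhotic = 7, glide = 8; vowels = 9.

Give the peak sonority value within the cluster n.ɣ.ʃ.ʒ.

/n/ — nasal, sonority 5.
/ɣ/ — voiced fricative, sonority 4.
/ʃ/ — voiceless fricative, sonority 3.
/ʒ/ — voiced fricative, sonority 4.
The maximum is 5.

5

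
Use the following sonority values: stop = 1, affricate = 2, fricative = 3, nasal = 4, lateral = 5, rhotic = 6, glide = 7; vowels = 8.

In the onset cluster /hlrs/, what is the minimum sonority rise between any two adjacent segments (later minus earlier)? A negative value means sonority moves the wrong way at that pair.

-3

/h/ is a fricative (sonority 3).
/l/ is a lateral (sonority 5).
/r/ is a rhotic (sonority 6).
/s/ is a fricative (sonority 3).
/h/→/l/: change +2.
/l/→/r/: change +1.
/r/→/s/: change -3.
Minimum = -3.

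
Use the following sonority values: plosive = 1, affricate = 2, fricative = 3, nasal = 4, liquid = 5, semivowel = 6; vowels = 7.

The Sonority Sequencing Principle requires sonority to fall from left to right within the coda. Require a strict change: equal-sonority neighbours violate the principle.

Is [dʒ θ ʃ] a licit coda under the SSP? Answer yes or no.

/dʒ/ is an affricate (sonority 2).
/θ/ is a fricative (sonority 3).
/ʃ/ is a fricative (sonority 3).
The profile is 2-3-3. Between /dʒ/ (2) and /θ/ (3) sonority does not fall, so the cluster violates the SSP.

no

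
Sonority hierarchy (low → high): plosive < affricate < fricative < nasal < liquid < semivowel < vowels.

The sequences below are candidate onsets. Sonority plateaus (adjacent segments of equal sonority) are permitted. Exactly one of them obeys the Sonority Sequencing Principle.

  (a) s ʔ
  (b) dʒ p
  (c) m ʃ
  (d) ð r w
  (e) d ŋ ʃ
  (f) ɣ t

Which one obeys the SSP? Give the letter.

d

(a) 3-1 → violates
(b) 2-1 → violates
(c) 4-3 → violates
(d) 3-5-6 → obeys
(e) 1-4-3 → violates
(f) 3-1 → violates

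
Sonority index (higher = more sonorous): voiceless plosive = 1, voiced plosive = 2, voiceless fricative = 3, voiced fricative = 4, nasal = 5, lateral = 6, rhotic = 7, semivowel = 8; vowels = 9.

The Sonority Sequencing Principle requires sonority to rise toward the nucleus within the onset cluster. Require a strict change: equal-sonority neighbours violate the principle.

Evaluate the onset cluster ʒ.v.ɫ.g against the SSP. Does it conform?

no

/ʒ/ is a voiced fricative (sonority 4).
/v/ is a voiced fricative (sonority 4).
/ɫ/ is a lateral (sonority 6).
/g/ is a voiced plosive (sonority 2).
The profile is 4-4-6-2. Between /ʒ/ (4) and /v/ (4) sonority does not rise, so the cluster violates the SSP.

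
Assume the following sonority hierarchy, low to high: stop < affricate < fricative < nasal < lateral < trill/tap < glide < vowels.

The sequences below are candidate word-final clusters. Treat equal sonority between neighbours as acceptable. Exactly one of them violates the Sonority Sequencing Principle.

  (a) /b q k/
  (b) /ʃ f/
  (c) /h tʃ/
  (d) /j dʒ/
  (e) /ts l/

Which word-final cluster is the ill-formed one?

(a) /b q k/: profile 1-1-1 — obeys.
(b) /ʃ f/: profile 3-3 — obeys.
(c) /h tʃ/: profile 3-2 — obeys.
(d) /j dʒ/: profile 7-2 — obeys.
(e) /ts l/: profile 2-5 — violates.

e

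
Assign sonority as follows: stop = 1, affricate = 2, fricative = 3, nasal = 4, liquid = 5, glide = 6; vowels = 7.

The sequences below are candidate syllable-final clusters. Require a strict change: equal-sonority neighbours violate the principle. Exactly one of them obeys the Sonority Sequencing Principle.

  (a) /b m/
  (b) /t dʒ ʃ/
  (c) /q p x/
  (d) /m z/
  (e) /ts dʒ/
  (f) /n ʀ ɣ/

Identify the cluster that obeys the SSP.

(a) 1-4 → violates
(b) 1-2-3 → violates
(c) 1-1-3 → violates
(d) 4-3 → obeys
(e) 2-2 → violates
(f) 4-5-3 → violates

d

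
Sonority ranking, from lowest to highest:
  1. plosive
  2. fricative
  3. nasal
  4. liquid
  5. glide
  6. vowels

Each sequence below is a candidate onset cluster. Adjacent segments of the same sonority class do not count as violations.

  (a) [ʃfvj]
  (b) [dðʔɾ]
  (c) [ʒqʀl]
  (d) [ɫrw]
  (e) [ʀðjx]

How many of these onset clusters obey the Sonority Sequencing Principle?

(a) 2-2-2-5 → obeys
(b) 1-2-1-4 → violates
(c) 2-1-4-4 → violates
(d) 4-4-5 → obeys
(e) 4-2-5-2 → violates

2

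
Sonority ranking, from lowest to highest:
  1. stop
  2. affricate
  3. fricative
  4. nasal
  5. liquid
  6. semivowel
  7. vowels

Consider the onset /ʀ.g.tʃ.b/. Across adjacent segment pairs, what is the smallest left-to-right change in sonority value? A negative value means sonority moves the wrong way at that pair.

-4

/ʀ/ is a liquid (sonority 5).
/g/ is a stop (sonority 1).
/tʃ/ is an affricate (sonority 2).
/b/ is a stop (sonority 1).
/ʀ/→/g/: change -4.
/g/→/tʃ/: change +1.
/tʃ/→/b/: change -1.
Minimum = -4.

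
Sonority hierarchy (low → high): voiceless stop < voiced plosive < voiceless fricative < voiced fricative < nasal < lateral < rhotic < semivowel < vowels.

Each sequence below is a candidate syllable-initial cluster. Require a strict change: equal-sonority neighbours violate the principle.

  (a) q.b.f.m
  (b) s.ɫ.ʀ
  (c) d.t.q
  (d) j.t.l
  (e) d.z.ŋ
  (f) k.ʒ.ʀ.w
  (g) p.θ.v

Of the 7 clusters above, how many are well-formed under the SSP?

5

(a) sonority 1-2-3-5: well-formed.
(b) sonority 3-6-7: well-formed.
(c) sonority 2-1-1: ill-formed.
(d) sonority 8-1-6: ill-formed.
(e) sonority 2-4-5: well-formed.
(f) sonority 1-4-7-8: well-formed.
(g) sonority 1-3-4: well-formed.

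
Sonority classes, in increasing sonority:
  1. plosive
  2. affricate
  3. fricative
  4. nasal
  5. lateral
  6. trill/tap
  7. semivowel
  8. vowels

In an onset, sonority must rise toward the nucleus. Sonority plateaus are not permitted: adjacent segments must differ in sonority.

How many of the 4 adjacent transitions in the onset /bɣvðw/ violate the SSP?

/b/ is a plosive (sonority 1).
/ɣ/ is a fricative (sonority 3).
/v/ is a fricative (sonority 3).
/ð/ is a fricative (sonority 3).
/w/ is a semivowel (sonority 7).
/b/→/ɣ/: 1→3 (rises) — ok.
/ɣ/→/v/: 3→3 (plateau) — violation.
/v/→/ð/: 3→3 (plateau) — violation.
/ð/→/w/: 3→7 (rises) — ok.

2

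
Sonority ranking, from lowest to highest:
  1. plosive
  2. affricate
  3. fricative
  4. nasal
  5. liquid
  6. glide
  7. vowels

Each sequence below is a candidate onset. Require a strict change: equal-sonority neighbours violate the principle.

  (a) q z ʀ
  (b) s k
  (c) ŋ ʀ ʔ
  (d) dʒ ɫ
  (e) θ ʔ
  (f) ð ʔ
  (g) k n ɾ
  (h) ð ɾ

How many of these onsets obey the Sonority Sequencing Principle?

4

(a) 1-3-5 → obeys
(b) 3-1 → violates
(c) 4-5-1 → violates
(d) 2-5 → obeys
(e) 3-1 → violates
(f) 3-1 → violates
(g) 1-4-5 → obeys
(h) 3-5 → obeys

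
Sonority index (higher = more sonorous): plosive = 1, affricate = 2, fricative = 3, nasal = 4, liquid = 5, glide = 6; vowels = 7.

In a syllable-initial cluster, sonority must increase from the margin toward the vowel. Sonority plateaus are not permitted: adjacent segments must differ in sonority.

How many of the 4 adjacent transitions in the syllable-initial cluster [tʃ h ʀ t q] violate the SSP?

2

/tʃ/: affricate = 2.
/h/: fricative = 3.
/ʀ/: liquid = 5.
/t/: plosive = 1.
/q/: plosive = 1.
/tʃ/→/h/: 2→3 (rises) — ok.
/h/→/ʀ/: 3→5 (rises) — ok.
/ʀ/→/t/: 5→1 (does not rise) — violation.
/t/→/q/: 1→1 (plateau) — violation.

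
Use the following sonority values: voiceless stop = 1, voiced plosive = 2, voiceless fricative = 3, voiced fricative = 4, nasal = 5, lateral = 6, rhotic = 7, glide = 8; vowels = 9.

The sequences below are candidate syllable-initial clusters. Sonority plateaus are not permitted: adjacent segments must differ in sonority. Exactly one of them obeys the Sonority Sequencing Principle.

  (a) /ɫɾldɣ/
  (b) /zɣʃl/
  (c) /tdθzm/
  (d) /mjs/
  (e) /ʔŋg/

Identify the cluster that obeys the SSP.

c

(a) 6-7-6-2-4 → violates
(b) 4-4-3-6 → violates
(c) 1-2-3-4-5 → obeys
(d) 5-8-3 → violates
(e) 1-5-2 → violates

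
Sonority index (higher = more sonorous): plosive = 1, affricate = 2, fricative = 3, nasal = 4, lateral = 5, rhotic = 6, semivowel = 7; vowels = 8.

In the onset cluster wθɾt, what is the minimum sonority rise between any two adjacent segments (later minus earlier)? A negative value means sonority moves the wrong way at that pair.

/w/: semivowel = 7.
/θ/: fricative = 3.
/ɾ/: rhotic = 6.
/t/: plosive = 1.
/w/→/θ/: change -4.
/θ/→/ɾ/: change +3.
/ɾ/→/t/: change -5.
Minimum = -5.

-5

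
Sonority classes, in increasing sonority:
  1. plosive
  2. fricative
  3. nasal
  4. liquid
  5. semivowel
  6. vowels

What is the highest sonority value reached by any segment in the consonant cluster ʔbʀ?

4

/ʔ/ — plosive, sonority 1.
/b/ — plosive, sonority 1.
/ʀ/ — liquid, sonority 4.
The maximum is 4.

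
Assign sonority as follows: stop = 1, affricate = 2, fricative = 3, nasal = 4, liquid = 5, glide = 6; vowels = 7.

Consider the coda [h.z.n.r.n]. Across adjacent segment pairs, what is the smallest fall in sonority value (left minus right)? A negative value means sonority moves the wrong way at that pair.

/h/ — fricative, sonority 3.
/z/ — fricative, sonority 3.
/n/ — nasal, sonority 4.
/r/ — liquid, sonority 5.
/n/ — nasal, sonority 4.
/h/→/z/: change +0.
/z/→/n/: change -1.
/n/→/r/: change -1.
/r/→/n/: change +1.
Minimum = -1.

-1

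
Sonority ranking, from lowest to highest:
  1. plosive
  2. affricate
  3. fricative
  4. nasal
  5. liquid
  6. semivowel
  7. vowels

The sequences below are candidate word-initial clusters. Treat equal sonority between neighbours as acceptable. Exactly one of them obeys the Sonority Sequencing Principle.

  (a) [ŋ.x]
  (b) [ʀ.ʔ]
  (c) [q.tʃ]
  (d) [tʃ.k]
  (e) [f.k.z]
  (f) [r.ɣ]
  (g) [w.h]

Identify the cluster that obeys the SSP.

(a) [ŋ.x]: profile 4-3 — violates.
(b) [ʀ.ʔ]: profile 5-1 — violates.
(c) [q.tʃ]: profile 1-2 — obeys.
(d) [tʃ.k]: profile 2-1 — violates.
(e) [f.k.z]: profile 3-1-3 — violates.
(f) [r.ɣ]: profile 5-3 — violates.
(g) [w.h]: profile 6-3 — violates.

c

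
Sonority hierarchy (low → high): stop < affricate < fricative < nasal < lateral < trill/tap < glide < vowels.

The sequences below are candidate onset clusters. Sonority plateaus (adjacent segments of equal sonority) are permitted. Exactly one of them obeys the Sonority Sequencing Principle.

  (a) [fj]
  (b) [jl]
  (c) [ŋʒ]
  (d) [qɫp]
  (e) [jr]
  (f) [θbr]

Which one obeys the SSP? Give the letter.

(a) sonority 3-7: well-formed.
(b) sonority 7-5: ill-formed.
(c) sonority 4-3: ill-formed.
(d) sonority 1-5-1: ill-formed.
(e) sonority 7-6: ill-formed.
(f) sonority 3-1-6: ill-formed.

a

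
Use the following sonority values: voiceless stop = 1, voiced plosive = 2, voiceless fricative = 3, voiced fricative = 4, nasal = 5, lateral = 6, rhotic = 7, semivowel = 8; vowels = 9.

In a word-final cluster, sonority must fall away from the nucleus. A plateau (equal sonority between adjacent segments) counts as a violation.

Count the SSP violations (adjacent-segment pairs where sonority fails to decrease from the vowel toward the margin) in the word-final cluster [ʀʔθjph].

3

/ʀ/ is a rhotic (sonority 7).
/ʔ/ is a voiceless stop (sonority 1).
/θ/ is a voiceless fricative (sonority 3).
/j/ is a semivowel (sonority 8).
/p/ is a voiceless stop (sonority 1).
/h/ is a voiceless fricative (sonority 3).
/ʀ/→/ʔ/: 7→1 (falls) — ok.
/ʔ/→/θ/: 1→3 (does not fall) — violation.
/θ/→/j/: 3→8 (does not fall) — violation.
/j/→/p/: 8→1 (falls) — ok.
/p/→/h/: 1→3 (does not fall) — violation.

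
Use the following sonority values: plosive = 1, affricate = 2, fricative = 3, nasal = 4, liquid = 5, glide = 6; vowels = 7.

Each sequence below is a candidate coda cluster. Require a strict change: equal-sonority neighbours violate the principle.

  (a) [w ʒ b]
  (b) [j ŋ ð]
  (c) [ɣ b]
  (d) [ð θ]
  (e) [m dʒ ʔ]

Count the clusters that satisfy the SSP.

4

(a) sonority 6-3-1: well-formed.
(b) sonority 6-4-3: well-formed.
(c) sonority 3-1: well-formed.
(d) sonority 3-3: ill-formed.
(e) sonority 4-2-1: well-formed.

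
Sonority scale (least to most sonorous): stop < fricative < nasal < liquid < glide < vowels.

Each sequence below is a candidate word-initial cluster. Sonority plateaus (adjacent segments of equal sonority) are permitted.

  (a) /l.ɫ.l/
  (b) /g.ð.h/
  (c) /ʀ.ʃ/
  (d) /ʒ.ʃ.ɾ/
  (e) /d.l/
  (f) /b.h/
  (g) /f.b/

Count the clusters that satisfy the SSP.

(a) 4-4-4 → obeys
(b) 1-2-2 → obeys
(c) 4-2 → violates
(d) 2-2-4 → obeys
(e) 1-4 → obeys
(f) 1-2 → obeys
(g) 2-1 → violates

5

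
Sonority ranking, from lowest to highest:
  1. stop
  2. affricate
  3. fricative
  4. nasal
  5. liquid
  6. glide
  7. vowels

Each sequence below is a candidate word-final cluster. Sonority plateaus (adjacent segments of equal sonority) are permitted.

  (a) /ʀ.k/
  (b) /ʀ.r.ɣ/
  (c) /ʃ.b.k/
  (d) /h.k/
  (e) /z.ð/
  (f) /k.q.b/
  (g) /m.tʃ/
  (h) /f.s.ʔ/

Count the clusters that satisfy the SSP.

(a) /ʀ.k/: profile 5-1 — obeys.
(b) /ʀ.r.ɣ/: profile 5-5-3 — obeys.
(c) /ʃ.b.k/: profile 3-1-1 — obeys.
(d) /h.k/: profile 3-1 — obeys.
(e) /z.ð/: profile 3-3 — obeys.
(f) /k.q.b/: profile 1-1-1 — obeys.
(g) /m.tʃ/: profile 4-2 — obeys.
(h) /f.s.ʔ/: profile 3-3-1 — obeys.

8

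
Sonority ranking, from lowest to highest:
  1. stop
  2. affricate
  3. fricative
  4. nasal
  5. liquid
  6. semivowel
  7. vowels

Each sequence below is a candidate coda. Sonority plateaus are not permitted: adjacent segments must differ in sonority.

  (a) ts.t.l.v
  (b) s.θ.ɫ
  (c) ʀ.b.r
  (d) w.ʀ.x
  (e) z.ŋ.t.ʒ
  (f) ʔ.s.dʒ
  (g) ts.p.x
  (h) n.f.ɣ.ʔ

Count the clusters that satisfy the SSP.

(a) ts.t.l.v: profile 2-1-5-3 — violates.
(b) s.θ.ɫ: profile 3-3-5 — violates.
(c) ʀ.b.r: profile 5-1-5 — violates.
(d) w.ʀ.x: profile 6-5-3 — obeys.
(e) z.ŋ.t.ʒ: profile 3-4-1-3 — violates.
(f) ʔ.s.dʒ: profile 1-3-2 — violates.
(g) ts.p.x: profile 2-1-3 — violates.
(h) n.f.ɣ.ʔ: profile 4-3-3-1 — violates.

1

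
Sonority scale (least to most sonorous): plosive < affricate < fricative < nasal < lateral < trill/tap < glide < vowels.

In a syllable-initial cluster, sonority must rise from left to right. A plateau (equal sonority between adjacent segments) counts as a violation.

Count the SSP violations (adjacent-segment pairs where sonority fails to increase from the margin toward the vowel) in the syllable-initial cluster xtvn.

/x/ — fricative, sonority 3.
/t/ — plosive, sonority 1.
/v/ — fricative, sonority 3.
/n/ — nasal, sonority 4.
/x/→/t/: 3→1 (does not rise) — violation.
/t/→/v/: 1→3 (rises) — ok.
/v/→/n/: 3→4 (rises) — ok.

1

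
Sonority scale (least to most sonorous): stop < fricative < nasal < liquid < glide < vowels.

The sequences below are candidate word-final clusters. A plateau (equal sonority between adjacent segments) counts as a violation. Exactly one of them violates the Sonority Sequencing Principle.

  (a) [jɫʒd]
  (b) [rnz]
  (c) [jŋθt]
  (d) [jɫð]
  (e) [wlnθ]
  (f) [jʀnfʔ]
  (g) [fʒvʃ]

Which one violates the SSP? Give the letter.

(a) sonority 5-4-2-1: well-formed.
(b) sonority 4-3-2: well-formed.
(c) sonority 5-3-2-1: well-formed.
(d) sonority 5-4-2: well-formed.
(e) sonority 5-4-3-2: well-formed.
(f) sonority 5-4-3-2-1: well-formed.
(g) sonority 2-2-2-2: ill-formed.

g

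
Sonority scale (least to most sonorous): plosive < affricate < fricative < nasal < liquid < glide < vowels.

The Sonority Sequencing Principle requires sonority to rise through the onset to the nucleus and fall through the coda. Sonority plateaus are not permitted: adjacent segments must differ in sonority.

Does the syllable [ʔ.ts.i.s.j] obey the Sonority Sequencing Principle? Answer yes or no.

no

Onset: /ʔ/ is a plosive (sonority 1), /ts/ is an affricate (sonority 2); then the nucleus /i/ (sonority 7).
Onset profile 1-2-7 — rises to the nucleus.
Coda: /s/ is a fricative (sonority 3), /j/ is a glide (sonority 6).
Coda profile 7-3-6 — does not strictly fall throughout.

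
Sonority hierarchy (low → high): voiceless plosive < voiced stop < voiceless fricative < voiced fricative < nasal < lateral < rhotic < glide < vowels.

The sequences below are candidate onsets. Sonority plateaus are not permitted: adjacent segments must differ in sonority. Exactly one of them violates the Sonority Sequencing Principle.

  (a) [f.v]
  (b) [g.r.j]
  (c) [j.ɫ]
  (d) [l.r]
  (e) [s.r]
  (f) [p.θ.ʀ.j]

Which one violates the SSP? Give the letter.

c

(a) sonority 3-4: well-formed.
(b) sonority 2-7-8: well-formed.
(c) sonority 8-6: ill-formed.
(d) sonority 6-7: well-formed.
(e) sonority 3-7: well-formed.
(f) sonority 1-3-7-8: well-formed.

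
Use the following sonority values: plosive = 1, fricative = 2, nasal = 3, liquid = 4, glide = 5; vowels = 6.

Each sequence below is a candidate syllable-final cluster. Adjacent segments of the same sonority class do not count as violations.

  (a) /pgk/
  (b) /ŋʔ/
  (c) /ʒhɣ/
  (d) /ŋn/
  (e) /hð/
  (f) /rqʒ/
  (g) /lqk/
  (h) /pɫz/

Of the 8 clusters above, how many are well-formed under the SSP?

6

(a) sonority 1-1-1: well-formed.
(b) sonority 3-1: well-formed.
(c) sonority 2-2-2: well-formed.
(d) sonority 3-3: well-formed.
(e) sonority 2-2: well-formed.
(f) sonority 4-1-2: ill-formed.
(g) sonority 4-1-1: well-formed.
(h) sonority 1-4-2: ill-formed.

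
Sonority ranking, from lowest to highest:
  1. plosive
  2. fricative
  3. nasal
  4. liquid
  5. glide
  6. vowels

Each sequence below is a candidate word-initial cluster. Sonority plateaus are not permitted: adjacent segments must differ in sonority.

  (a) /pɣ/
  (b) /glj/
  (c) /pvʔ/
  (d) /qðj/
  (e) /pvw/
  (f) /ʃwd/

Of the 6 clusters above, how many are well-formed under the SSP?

(a) sonority 1-2: well-formed.
(b) sonority 1-4-5: well-formed.
(c) sonority 1-2-1: ill-formed.
(d) sonority 1-2-5: well-formed.
(e) sonority 1-2-5: well-formed.
(f) sonority 2-5-1: ill-formed.

4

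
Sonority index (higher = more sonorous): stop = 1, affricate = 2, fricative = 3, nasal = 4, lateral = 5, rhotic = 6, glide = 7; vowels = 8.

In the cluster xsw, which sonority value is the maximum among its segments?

/x/: fricative = 3.
/s/: fricative = 3.
/w/: glide = 7.
The maximum is 7.

7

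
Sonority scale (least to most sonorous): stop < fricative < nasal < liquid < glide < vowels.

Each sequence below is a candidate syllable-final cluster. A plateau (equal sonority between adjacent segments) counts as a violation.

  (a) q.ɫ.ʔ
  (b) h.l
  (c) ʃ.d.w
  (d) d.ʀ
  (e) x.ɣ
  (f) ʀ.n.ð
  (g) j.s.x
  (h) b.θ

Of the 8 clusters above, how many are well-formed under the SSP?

1

(a) q.ɫ.ʔ: profile 1-4-1 — violates.
(b) h.l: profile 2-4 — violates.
(c) ʃ.d.w: profile 2-1-5 — violates.
(d) d.ʀ: profile 1-4 — violates.
(e) x.ɣ: profile 2-2 — violates.
(f) ʀ.n.ð: profile 4-3-2 — obeys.
(g) j.s.x: profile 5-2-2 — violates.
(h) b.θ: profile 1-2 — violates.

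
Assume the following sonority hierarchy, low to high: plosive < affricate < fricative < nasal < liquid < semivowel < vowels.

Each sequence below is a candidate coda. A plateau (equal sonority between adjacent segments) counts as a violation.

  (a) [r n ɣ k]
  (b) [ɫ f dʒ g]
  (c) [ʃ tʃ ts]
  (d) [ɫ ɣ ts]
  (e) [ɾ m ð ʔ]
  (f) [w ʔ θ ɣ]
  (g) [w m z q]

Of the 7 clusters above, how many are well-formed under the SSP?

(a) 5-4-3-1 → obeys
(b) 5-3-2-1 → obeys
(c) 3-2-2 → violates
(d) 5-3-2 → obeys
(e) 5-4-3-1 → obeys
(f) 6-1-3-3 → violates
(g) 6-4-3-1 → obeys

5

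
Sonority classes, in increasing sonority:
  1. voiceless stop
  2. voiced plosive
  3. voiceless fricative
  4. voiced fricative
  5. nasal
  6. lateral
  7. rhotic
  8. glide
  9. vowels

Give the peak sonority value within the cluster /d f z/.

/d/ — voiced plosive, sonority 2.
/f/ — voiceless fricative, sonority 3.
/z/ — voiced fricative, sonority 4.
The maximum is 4.

4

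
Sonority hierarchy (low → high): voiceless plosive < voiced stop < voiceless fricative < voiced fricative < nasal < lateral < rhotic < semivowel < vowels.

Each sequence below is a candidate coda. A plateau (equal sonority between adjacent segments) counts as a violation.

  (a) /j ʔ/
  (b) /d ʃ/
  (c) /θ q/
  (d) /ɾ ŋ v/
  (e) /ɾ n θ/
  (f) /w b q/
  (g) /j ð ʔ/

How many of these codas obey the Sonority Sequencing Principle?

(a) sonority 8-1: well-formed.
(b) sonority 2-3: ill-formed.
(c) sonority 3-1: well-formed.
(d) sonority 7-5-4: well-formed.
(e) sonority 7-5-3: well-formed.
(f) sonority 8-2-1: well-formed.
(g) sonority 8-4-1: well-formed.

6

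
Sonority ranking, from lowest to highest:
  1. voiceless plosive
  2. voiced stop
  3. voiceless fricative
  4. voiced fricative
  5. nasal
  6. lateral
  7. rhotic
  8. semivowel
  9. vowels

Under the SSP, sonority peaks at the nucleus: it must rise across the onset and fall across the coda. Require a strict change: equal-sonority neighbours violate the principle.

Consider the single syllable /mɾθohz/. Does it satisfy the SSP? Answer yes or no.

no

Onset: /m/ is a nasal (sonority 5), /ɾ/ is a rhotic (sonority 7), /θ/ is a voiceless fricative (sonority 3); then the nucleus /o/ (sonority 9).
Onset profile 5-7-3-9 — does not strictly rise throughout.
Coda: /h/ is a voiceless fricative (sonority 3), /z/ is a voiced fricative (sonority 4).
Coda profile 9-3-4 — does not strictly fall throughout.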